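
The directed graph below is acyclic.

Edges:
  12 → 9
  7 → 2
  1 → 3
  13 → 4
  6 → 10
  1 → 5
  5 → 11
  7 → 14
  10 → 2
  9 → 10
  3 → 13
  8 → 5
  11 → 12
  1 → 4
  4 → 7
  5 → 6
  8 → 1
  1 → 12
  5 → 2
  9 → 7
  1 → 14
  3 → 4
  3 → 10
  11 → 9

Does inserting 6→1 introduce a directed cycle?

Yes

Adding 6→1 creates a cycle iff 1 can already reach 6.
Path from 1: 1 → 5 → 6.
So 1 → … → 6 → 1 is a cycle.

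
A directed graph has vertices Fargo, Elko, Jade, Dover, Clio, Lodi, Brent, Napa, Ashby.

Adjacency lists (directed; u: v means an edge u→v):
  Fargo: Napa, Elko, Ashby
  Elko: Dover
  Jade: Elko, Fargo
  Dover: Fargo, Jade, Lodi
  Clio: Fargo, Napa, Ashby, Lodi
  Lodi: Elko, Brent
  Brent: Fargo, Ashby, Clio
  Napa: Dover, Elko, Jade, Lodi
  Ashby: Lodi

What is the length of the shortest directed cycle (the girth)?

For each vertex v, BFS finds the shortest path from v back to v.
The shortest such closed walk is Brent → Ashby → Lodi → Brent, length 3.

3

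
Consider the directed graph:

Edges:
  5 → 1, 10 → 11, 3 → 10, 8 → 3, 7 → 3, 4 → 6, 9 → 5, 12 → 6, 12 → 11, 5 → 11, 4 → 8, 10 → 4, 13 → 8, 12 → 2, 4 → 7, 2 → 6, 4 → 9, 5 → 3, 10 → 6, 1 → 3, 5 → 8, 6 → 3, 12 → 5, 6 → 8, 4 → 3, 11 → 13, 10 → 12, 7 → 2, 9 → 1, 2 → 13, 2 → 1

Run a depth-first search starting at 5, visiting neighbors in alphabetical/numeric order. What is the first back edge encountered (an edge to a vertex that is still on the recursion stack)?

4->3

DFS from 5 (visiting neighbors in alphabetical/numeric order); mark gray on enter, black on exit:
5 gray
  1 gray
    3 gray
      10 gray
        4 gray
          4→3: 3 is gray → back edge
First back edge: 4 → 3.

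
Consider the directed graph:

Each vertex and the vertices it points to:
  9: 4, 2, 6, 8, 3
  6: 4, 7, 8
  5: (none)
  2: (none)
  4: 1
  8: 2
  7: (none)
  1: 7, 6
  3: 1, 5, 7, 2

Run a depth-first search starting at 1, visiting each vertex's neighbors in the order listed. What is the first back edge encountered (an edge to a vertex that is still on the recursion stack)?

DFS from 1 (visiting each vertex's neighbors in the order listed); mark gray on enter, black on exit:
1 gray
  7 gray
  7 black
  6 gray
    4 gray
      4→1: 1 is gray → back edge
First back edge: 4 → 1.

4→1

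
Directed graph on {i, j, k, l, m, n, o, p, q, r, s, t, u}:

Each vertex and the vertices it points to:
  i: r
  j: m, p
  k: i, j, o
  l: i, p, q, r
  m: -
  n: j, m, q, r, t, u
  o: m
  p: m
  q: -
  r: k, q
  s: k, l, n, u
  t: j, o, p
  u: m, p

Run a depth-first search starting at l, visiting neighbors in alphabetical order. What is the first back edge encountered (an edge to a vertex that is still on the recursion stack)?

DFS from l (visiting neighbors in alphabetical order); mark gray on enter, black on exit:
l gray
  i gray
    r gray
      k gray
        k→i: i is gray → back edge
First back edge: k → i.

k→i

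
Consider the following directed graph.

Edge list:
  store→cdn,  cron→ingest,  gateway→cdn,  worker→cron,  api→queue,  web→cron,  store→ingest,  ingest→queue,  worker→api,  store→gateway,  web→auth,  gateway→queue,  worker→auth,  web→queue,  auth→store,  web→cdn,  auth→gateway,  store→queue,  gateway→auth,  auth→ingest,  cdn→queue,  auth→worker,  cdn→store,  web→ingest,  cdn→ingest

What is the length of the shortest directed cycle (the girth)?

For each vertex v, BFS finds the shortest path from v back to v.
The shortest such closed walk is auth → worker → auth, length 2.

2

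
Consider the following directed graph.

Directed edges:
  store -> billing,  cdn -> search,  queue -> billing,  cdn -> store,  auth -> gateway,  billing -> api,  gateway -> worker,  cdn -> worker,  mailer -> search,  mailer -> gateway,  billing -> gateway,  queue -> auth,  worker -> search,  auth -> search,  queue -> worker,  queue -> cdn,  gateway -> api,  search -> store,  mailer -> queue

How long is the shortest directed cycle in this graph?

5

For each vertex v, BFS finds the shortest path from v back to v.
The shortest such closed walk is billing → gateway → worker → search → store → billing, length 5.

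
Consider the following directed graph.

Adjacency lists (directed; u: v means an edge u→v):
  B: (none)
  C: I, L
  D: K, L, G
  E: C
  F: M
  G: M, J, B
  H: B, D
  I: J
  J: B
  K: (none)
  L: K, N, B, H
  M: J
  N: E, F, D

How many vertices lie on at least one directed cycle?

A vertex is on a directed cycle iff it belongs to a strongly connected component of size ≥ 2 (or has a self-loop).
The vertices on cycles are {C, D, E, H, L, N} — 6 in total.

6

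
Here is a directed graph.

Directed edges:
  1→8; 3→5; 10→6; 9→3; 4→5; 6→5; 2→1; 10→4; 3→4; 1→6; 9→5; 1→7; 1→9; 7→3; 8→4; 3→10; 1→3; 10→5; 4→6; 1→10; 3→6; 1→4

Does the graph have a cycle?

No

DFS with white/gray/black marking, starting from 8:
8 gray
  4 gray
    6 gray
      5 gray
      5 black
    6 black
    4→5: 5 black — skip
  4 black
8 black
1 gray
  9 gray
    9→5: 5 black — skip
    3 gray
      3→4: 4 black — skip
      10 gray
        10→6: 6 black — skip
        10→4: 4 black — skip
        10→5: 5 black — skip
      10 black
      3→5: 5 black — skip
      3→6: 6 black — skip
    3 black
  9 black
  1→6: 6 black — skip
  1→4: 4 black — skip
  1→10: 10 black — skip
  1→8: 8 black — skip
  1→3: 3 black — skip
  7 gray
    7→3: 3 black — skip
  7 black
1 black
2 gray
  2→1: 1 black — skip
2 black
Every edge goes to a white or black vertex — no back edge, so the graph is acyclic.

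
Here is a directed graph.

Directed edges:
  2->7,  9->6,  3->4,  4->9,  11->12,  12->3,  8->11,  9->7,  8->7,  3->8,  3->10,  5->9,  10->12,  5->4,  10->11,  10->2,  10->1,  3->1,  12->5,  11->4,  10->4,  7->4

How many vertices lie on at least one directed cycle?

8

A vertex is on a directed cycle iff it belongs to a strongly connected component of size ≥ 2 (or has a self-loop).
The vertices on cycles are {3, 4, 7, 8, 9, 10, 11, 12} — 8 in total.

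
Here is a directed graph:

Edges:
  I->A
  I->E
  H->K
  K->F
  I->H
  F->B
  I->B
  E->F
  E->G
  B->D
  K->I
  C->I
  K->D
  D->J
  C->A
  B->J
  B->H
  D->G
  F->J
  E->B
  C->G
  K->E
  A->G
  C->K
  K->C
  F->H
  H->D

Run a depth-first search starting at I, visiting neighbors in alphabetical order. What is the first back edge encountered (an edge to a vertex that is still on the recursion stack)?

C->I

DFS from I (visiting neighbors in alphabetical order); mark gray on enter, black on exit:
I gray
  A gray
    G gray
    G black
  A black
  B gray
    D gray
      D→G: G black — skip
      J gray
      J black
    D black
    H gray
      H→D: D black — skip
      K gray
        C gray
          C→A: A black — skip
          C→G: G black — skip
          C→I: I is gray → back edge
First back edge: C → I.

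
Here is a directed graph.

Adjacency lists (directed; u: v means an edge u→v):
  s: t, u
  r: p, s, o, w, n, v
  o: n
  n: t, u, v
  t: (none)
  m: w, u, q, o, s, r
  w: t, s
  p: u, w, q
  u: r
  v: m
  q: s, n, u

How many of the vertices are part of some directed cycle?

10

A vertex is on a directed cycle iff it belongs to a strongly connected component of size ≥ 2 (or has a self-loop).
The vertices on cycles are {m, n, o, p, q, r, s, u, v, w} — 10 in total.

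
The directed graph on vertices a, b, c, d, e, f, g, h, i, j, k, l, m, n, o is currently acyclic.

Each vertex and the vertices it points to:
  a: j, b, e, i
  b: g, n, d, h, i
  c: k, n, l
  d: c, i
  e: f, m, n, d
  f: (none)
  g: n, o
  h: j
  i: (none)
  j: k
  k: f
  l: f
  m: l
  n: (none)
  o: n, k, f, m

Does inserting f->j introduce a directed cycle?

Yes

Adding f→j creates a cycle iff j can already reach f.
Path from j: j → k → f.
So j → … → f → j is a cycle.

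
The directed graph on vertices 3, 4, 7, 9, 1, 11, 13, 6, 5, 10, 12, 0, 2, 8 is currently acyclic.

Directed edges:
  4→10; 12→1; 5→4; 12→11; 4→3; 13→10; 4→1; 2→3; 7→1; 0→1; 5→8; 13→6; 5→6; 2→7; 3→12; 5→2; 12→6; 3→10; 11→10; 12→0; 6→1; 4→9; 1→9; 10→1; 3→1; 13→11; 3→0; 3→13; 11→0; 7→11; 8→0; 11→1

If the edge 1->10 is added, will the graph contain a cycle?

Adding 1→10 creates a cycle iff 10 can already reach 1.
Path from 10: 10 → 1.
So 10 → … → 1 → 10 is a cycle.

Yes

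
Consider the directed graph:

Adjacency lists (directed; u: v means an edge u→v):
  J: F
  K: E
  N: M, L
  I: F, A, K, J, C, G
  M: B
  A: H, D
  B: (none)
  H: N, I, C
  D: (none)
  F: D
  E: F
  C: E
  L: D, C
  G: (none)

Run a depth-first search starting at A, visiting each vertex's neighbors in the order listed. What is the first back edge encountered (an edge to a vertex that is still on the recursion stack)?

DFS from A (visiting each vertex's neighbors in the order listed); mark gray on enter, black on exit:
A gray
  H gray
    N gray
      M gray
        B gray
        B black
      M black
      L gray
        D gray
        D black
        C gray
          E gray
            F gray
              F→D: D black — skip
            F black
          E black
        C black
      L black
    N black
    I gray
      I→F: F black — skip
      I→A: A is gray → back edge
First back edge: I → A.

I→A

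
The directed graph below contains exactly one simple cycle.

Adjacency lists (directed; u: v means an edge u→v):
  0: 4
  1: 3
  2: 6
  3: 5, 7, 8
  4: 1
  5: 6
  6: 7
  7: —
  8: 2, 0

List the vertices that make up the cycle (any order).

DFS with gray/black marking from 3:
3 gray
  5 gray
    6 gray
      7 gray
      7 black
    6 black
  5 black
  3→7: 7 black — skip
  8 gray
    2 gray
      2→6: 6 black — skip
    2 black
    0 gray
      4 gray
        1 gray
          1→3: 3 is gray → back edge
Back edge closes the cycle 3 → 8 → 0 → 4 → 1 → 3; its vertices are {0, 1, 3, 4, 8}.

0, 1, 3, 4, 8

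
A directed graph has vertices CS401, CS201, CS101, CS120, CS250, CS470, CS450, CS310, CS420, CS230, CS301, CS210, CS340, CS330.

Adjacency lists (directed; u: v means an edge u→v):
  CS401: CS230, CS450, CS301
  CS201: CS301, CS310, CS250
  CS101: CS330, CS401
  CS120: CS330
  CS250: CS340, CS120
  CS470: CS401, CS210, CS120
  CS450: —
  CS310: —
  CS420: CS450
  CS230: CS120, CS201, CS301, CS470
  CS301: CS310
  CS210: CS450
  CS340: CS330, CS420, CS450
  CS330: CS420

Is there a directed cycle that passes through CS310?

No

CS310 lies on a cycle iff there is a path from CS310 back to itself.
Exploring from CS310, it never reaches itself; equivalently, its strongly connected component is a singleton.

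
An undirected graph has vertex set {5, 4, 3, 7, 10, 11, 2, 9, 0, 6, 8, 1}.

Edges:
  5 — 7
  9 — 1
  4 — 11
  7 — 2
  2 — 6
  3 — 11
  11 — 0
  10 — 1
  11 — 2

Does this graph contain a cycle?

No

DFS, tracking each vertex's parent; an edge to a visited non-parent vertex closes a cycle.
Start from 10:
visit 10 (parent –)
  visit 1 (parent 10)
    visit 9 (parent 1)
      9–1: parent, skip
    1–10: parent, skip
visit 5 (parent –)
  visit 7 (parent 5)
    7–5: parent, skip
    visit 2 (parent 7)
      visit 11 (parent 2)
        11–2: parent, skip
        visit 3 (parent 11)
          3–11: parent, skip
        visit 4 (parent 11)
          4–11: parent, skip
        visit 0 (parent 11)
          0–11: parent, skip
      visit 6 (parent 2)
        6–2: parent, skip
      2–7: parent, skip
visit 8 (parent –)
No non-parent visited neighbor found — the graph is a forest.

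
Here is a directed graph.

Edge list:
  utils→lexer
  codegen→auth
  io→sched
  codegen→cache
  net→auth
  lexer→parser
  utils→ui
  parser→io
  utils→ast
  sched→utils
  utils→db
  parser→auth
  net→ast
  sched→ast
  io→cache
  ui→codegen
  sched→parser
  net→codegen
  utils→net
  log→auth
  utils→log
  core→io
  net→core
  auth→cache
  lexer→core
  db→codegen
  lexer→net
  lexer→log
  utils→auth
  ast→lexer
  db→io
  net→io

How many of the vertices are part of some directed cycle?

9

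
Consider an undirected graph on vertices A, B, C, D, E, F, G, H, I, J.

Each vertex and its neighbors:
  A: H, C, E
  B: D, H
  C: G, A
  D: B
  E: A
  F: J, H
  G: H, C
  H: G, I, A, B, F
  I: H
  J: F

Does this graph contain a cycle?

Yes

DFS, tracking each vertex's parent; an edge to a visited non-parent vertex closes a cycle.
Start from I:
visit I (parent –)
  visit H (parent I)
    visit G (parent H)
      G–H: parent, skip
      visit C (parent G)
        C–G: parent, skip
        visit A (parent C)
          A–H: H visited and ≠ parent → cycle
Cycle: H – G – C – A – H.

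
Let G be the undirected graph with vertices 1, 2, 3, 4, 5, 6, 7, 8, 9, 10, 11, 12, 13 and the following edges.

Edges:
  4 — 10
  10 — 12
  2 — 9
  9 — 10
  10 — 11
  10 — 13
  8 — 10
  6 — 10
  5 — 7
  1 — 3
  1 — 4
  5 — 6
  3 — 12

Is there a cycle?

Yes

DFS, tracking each vertex's parent; an edge to a visited non-parent vertex closes a cycle.
Start from 6:
visit 6 (parent –)
  visit 5 (parent 6)
    5–6: parent, skip
    visit 7 (parent 5)
      7–5: parent, skip
  visit 10 (parent 6)
    visit 13 (parent 10)
      13–10: parent, skip
    visit 9 (parent 10)
      9–10: parent, skip
      visit 2 (parent 9)
        2–9: parent, skip
    visit 8 (parent 10)
      8–10: parent, skip
    visit 11 (parent 10)
      11–10: parent, skip
    visit 12 (parent 10)
      visit 3 (parent 12)
        3–12: parent, skip
        visit 1 (parent 3)
          1–3: parent, skip
          visit 4 (parent 1)
            4–1: parent, skip
            4–10: 10 visited and ≠ parent → cycle
Cycle: 10 – 12 – 3 – 1 – 4 – 10.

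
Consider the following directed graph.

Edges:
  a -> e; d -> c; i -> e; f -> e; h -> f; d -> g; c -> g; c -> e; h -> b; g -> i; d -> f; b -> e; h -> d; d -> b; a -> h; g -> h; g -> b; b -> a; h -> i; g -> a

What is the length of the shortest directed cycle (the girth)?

3

For each vertex v, BFS finds the shortest path from v back to v.
The shortest such closed walk is h → d → g → h, length 3.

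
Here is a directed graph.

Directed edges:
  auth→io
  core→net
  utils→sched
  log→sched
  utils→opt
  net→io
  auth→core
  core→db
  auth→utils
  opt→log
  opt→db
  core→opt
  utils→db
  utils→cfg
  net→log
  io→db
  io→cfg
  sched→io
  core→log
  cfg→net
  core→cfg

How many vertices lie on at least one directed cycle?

5

A vertex is on a directed cycle iff it belongs to a strongly connected component of size ≥ 2 (or has a self-loop).
The vertices on cycles are {io, cfg, log, net, sched} — 5 in total.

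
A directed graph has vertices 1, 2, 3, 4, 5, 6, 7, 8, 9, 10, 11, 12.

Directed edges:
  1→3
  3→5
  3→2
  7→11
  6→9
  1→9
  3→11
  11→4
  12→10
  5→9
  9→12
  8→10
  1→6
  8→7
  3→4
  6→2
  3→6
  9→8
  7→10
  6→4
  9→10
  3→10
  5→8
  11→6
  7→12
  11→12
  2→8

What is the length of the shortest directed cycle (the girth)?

For each vertex v, BFS finds the shortest path from v back to v.
The shortest such closed walk is 11 → 6 → 2 → 8 → 7 → 11, length 5.

5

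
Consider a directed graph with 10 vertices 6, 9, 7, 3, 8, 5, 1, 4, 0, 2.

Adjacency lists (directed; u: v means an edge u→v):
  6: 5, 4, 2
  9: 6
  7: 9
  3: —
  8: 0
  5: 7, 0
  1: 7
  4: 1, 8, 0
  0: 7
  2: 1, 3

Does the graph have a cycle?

DFS with white/gray/black marking, starting from 0:
0 gray
  7 gray
    9 gray
      6 gray
        5 gray
          5→7: 7 is gray → back edge
Back edge found, so a cycle exists: 7 → 9 → 6 → 5 → 7.

Yes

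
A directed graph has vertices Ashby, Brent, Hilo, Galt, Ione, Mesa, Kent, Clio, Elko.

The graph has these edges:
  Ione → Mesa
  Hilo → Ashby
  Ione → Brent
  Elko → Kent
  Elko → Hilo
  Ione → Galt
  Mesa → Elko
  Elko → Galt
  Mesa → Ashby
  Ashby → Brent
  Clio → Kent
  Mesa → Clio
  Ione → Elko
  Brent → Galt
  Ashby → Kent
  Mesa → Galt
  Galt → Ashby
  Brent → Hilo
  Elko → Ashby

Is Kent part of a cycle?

No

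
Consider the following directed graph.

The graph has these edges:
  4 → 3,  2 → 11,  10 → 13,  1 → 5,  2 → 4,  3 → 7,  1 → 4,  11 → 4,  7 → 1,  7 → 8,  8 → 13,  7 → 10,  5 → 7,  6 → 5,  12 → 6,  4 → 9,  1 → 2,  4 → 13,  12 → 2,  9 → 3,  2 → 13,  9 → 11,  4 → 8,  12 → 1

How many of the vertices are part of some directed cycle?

8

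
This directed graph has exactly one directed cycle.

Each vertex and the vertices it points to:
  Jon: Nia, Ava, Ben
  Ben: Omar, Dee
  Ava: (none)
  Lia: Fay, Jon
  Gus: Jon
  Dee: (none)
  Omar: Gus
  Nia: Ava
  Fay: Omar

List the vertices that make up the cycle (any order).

DFS with gray/black marking from Jon:
Jon gray
  Nia gray
    Ava gray
    Ava black
  Nia black
  Jon→Ava: Ava black — skip
  Ben gray
    Omar gray
      Gus gray
        Gus→Jon: Jon is gray → back edge
Back edge closes the cycle Jon → Ben → Omar → Gus → Jon; its vertices are {Ben, Gus, Jon, Omar}.

Ben, Gus, Jon, Omar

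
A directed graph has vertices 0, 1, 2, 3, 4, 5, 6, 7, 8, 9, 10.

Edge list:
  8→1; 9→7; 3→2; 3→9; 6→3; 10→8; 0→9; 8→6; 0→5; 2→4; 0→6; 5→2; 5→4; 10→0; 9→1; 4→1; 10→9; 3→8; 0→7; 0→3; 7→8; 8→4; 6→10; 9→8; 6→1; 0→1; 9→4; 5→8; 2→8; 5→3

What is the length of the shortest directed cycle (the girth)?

3

For each vertex v, BFS finds the shortest path from v back to v.
The shortest such closed walk is 0 → 6 → 10 → 0, length 3.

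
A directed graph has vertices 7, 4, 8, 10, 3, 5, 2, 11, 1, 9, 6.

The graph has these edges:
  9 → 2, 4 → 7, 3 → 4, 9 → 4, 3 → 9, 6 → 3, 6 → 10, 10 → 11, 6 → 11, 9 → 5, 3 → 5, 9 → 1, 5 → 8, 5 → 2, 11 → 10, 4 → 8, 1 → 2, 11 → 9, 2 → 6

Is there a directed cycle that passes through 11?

11 is on a cycle iff 11 can reach itself via ≥1 edge.
11 → 10 → 11 — yes.

Yes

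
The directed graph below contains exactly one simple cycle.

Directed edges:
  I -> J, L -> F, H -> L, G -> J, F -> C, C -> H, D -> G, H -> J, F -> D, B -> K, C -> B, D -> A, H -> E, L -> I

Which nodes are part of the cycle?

C, F, H, L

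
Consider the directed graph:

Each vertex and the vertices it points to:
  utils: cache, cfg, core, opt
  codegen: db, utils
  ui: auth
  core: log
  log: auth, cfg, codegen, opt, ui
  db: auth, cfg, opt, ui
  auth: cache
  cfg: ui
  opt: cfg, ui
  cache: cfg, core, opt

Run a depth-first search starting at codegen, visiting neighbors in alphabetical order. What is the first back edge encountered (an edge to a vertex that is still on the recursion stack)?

ui→auth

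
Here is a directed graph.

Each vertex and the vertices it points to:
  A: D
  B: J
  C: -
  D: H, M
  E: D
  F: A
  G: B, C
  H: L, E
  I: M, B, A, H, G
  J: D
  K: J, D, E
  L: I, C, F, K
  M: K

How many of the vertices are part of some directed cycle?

A vertex is on a directed cycle iff it belongs to a strongly connected component of size ≥ 2 (or has a self-loop).
The vertices on cycles are {A, B, D, E, F, G, H, I, J, K, L, M} — 12 in total.

12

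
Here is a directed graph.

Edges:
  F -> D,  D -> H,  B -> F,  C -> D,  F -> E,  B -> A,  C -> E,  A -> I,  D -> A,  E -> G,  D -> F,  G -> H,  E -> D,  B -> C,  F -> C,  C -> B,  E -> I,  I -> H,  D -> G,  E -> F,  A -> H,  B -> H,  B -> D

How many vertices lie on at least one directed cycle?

5

A vertex is on a directed cycle iff it belongs to a strongly connected component of size ≥ 2 (or has a self-loop).
The vertices on cycles are {B, C, D, E, F} — 5 in total.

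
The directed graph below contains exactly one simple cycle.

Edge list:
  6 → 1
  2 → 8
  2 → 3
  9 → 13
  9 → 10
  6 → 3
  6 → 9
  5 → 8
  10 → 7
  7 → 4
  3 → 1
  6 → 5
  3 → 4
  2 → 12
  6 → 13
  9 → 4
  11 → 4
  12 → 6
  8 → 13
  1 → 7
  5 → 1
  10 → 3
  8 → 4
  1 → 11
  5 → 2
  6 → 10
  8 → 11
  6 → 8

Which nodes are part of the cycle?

2, 5, 6, 12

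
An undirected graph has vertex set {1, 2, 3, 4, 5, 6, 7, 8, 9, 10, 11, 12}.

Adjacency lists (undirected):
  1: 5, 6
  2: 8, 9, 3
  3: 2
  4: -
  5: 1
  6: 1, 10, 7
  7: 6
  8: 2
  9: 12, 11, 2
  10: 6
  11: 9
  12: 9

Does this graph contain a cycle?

No

DFS, tracking each vertex's parent; an edge to a visited non-parent vertex closes a cycle.
Start from 12:
visit 12 (parent –)
  visit 9 (parent 12)
    9–12: parent, skip
    visit 11 (parent 9)
      11–9: parent, skip
    visit 2 (parent 9)
      visit 8 (parent 2)
        8–2: parent, skip
      2–9: parent, skip
      visit 3 (parent 2)
        3–2: parent, skip
visit 1 (parent –)
  visit 5 (parent 1)
    5–1: parent, skip
  visit 6 (parent 1)
    6–1: parent, skip
    visit 10 (parent 6)
      10–6: parent, skip
    visit 7 (parent 6)
      7–6: parent, skip
visit 4 (parent –)
No non-parent visited neighbor found — the graph is a forest.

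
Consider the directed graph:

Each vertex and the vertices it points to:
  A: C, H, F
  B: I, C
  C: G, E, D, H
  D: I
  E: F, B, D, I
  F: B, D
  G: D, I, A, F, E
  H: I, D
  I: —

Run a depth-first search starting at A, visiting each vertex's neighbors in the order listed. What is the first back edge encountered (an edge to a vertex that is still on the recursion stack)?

G→A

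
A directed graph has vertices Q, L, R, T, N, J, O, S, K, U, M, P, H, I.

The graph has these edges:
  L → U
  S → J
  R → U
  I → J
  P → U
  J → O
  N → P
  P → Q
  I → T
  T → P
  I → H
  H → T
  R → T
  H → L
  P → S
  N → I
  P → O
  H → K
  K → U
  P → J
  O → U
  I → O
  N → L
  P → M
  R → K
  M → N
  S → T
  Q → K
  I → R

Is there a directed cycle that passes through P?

P is on a cycle iff P can reach itself via ≥1 edge.
P → S → T → P — yes.

Yes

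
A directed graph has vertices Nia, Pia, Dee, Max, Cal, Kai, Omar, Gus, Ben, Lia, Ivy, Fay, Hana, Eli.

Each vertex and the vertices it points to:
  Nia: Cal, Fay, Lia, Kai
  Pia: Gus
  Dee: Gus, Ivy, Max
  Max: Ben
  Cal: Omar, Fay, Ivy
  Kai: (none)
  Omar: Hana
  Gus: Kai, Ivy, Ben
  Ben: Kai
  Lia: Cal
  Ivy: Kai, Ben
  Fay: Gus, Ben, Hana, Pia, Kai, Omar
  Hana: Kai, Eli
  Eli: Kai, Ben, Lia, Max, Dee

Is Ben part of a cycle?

Ben lies on a cycle iff there is a path from Ben back to itself.
Exploring from Ben, it never reaches itself; equivalently, its strongly connected component is a singleton.

No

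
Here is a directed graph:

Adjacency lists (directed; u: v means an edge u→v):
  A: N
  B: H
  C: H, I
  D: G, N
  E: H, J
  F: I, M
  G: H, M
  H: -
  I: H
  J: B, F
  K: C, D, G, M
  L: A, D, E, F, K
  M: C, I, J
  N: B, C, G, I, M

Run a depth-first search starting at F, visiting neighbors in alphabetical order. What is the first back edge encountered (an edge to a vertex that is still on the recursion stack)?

DFS from F (visiting neighbors in alphabetical order); mark gray on enter, black on exit:
F gray
  I gray
    H gray
    H black
  I black
  M gray
    C gray
      C→H: H black — skip
      C→I: I black — skip
    C black
    M→I: I black — skip
    J gray
      B gray
        B→H: H black — skip
      B black
      J→F: F is gray → back edge
First back edge: J → F.

J→F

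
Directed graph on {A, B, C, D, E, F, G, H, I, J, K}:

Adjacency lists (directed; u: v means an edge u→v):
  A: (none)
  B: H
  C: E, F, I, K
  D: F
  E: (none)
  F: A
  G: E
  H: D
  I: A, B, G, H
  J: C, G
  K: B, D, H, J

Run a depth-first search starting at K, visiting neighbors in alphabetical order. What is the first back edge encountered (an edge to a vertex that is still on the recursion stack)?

DFS from K (visiting neighbors in alphabetical order); mark gray on enter, black on exit:
K gray
  B gray
    H gray
      D gray
        F gray
          A gray
          A black
        F black
      D black
    H black
  B black
  K→D: D black — skip
  K→H: H black — skip
  J gray
    C gray
      E gray
      E black
      C→F: F black — skip
      I gray
        I→A: A black — skip
        I→B: B black — skip
        G gray
          G→E: E black — skip
        G black
        I→H: H black — skip
      I black
      C→K: K is gray → back edge
First back edge: C → K.

C→K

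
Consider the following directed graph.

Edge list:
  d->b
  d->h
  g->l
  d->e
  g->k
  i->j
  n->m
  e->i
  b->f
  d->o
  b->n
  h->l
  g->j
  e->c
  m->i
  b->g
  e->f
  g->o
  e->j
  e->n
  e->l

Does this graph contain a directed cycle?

No

DFS with white/gray/black marking, starting from d:
d gray
  e gray
    f gray
    f black
    l gray
    l black
    j gray
    j black
    i gray
      i→j: j black — skip
    i black
    c gray
    c black
    n gray
      m gray
        m→i: i black — skip
      m black
    n black
  e black
  o gray
  o black
  h gray
    h→l: l black — skip
  h black
  b gray
    b→f: f black — skip
    b→n: n black — skip
    g gray
      k gray
      k black
      g→l: l black — skip
      g→j: j black — skip
      g→o: o black — skip
    g black
  b black
d black
Every edge goes to a white or black vertex — no back edge, so the graph is acyclic.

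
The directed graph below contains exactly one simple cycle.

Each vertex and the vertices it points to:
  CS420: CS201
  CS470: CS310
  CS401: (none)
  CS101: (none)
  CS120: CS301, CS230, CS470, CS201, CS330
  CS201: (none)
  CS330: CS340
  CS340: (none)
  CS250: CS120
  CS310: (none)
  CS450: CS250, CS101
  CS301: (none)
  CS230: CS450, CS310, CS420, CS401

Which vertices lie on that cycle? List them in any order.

DFS with gray/black marking from CS120:
CS120 gray
  CS301 gray
  CS301 black
  CS230 gray
    CS450 gray
      CS250 gray
        CS250→CS120: CS120 is gray → back edge
Back edge closes the cycle CS120 → CS230 → CS450 → CS250 → CS120; its vertices are {CS120, CS230, CS250, CS450}.

CS120, CS230, CS250, CS450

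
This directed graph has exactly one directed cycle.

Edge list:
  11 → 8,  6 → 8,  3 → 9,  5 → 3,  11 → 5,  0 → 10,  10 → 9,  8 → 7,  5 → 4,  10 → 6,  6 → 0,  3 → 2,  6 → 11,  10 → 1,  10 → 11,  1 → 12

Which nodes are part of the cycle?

DFS with gray/black marking from 10:
10 gray
  9 gray
  9 black
  1 gray
    12 gray
    12 black
  1 black
  11 gray
    8 gray
      7 gray
      7 black
    8 black
    5 gray
      3 gray
        2 gray
        2 black
        3→9: 9 black — skip
      3 black
      4 gray
      4 black
    5 black
  11 black
  6 gray
    0 gray
      0→10: 10 is gray → back edge
Back edge closes the cycle 10 → 6 → 0 → 10; its vertices are {0, 6, 10}.

0, 6, 10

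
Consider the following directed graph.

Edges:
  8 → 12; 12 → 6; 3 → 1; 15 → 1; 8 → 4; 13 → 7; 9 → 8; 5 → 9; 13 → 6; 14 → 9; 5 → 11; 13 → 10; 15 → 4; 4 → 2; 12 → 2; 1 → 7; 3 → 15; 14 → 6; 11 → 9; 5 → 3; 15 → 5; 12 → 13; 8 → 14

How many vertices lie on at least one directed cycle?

A vertex is on a directed cycle iff it belongs to a strongly connected component of size ≥ 2 (or has a self-loop).
The vertices on cycles are {3, 5, 8, 9, 14, 15} — 6 in total.

6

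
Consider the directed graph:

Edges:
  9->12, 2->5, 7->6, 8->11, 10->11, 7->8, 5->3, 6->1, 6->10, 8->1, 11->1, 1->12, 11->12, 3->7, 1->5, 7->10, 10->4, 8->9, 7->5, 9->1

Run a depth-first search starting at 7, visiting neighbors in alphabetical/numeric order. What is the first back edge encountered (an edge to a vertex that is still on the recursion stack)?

3->7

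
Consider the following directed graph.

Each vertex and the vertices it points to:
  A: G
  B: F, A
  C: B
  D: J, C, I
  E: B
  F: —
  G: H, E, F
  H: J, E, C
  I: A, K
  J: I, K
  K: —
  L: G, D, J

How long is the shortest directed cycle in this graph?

4

For each vertex v, BFS finds the shortest path from v back to v.
The shortest such closed walk is G → E → B → A → G, length 4.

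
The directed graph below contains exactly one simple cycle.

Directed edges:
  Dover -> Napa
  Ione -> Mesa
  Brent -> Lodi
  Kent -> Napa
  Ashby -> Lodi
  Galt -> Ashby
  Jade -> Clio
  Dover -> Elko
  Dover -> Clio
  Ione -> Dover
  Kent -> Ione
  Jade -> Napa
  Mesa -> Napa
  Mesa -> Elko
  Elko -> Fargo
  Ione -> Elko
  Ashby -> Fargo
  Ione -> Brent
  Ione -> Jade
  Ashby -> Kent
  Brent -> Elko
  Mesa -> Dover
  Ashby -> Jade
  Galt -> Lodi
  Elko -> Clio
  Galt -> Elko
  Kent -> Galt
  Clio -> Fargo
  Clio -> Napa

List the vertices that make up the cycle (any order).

Galt, Kent, Ashby

DFS with gray/black marking from Galt:
Galt gray
  Elko gray
    Fargo gray
    Fargo black
    Clio gray
      Clio→Fargo: Fargo black — skip
      Napa gray
      Napa black
    Clio black
  Elko black
  Lodi gray
  Lodi black
  Ashby gray
    Jade gray
      Jade→Clio: Clio black — skip
      Jade→Napa: Napa black — skip
    Jade black
    Kent gray
      Ione gray
        Mesa gray
          Dover gray
            Dover→Elko: Elko black — skip
            Dover→Napa: Napa black — skip
            Dover→Clio: Clio black — skip
          Dover black
          Mesa→Elko: Elko black — skip
          Mesa→Napa: Napa black — skip
        Mesa black
        Ione→Dover: Dover black — skip
        Ione→Elko: Elko black — skip
        Ione→Jade: Jade black — skip
        Brent gray
          Brent→Elko: Elko black — skip
          Brent→Lodi: Lodi black — skip
        Brent black
      Ione black
      Kent→Napa: Napa black — skip
      Kent→Galt: Galt is gray → back edge
Back edge closes the cycle Galt → Ashby → Kent → Galt; its vertices are {Galt, Kent, Ashby}.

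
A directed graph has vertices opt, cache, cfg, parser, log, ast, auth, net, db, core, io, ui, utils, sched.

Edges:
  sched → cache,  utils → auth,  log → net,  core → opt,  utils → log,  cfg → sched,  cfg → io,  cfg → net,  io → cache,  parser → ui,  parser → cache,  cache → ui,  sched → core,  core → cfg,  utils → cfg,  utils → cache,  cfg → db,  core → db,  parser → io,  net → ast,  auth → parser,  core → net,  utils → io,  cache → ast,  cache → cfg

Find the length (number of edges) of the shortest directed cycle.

3

For each vertex v, BFS finds the shortest path from v back to v.
The shortest such closed walk is cfg → sched → cache → cfg, length 3.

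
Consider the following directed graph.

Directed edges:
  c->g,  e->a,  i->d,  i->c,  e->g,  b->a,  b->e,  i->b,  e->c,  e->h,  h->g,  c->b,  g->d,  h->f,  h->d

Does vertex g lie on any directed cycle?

g lies on a cycle iff there is a path from g back to itself.
Exploring from g, it never reaches itself; equivalently, its strongly connected component is a singleton.

No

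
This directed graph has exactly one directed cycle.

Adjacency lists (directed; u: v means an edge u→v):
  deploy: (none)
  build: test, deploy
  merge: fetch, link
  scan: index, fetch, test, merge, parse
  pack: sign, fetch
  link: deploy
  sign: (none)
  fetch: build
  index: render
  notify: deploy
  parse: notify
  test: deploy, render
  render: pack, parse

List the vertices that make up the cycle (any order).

DFS with gray/black marking from render:
render gray
  pack gray
    sign gray
    sign black
    fetch gray
      build gray
        test gray
          deploy gray
          deploy black
          test→render: render is gray → back edge
Back edge closes the cycle render → pack → fetch → build → test → render; its vertices are {pack, test, build, fetch, render}.

pack, test, build, fetch, render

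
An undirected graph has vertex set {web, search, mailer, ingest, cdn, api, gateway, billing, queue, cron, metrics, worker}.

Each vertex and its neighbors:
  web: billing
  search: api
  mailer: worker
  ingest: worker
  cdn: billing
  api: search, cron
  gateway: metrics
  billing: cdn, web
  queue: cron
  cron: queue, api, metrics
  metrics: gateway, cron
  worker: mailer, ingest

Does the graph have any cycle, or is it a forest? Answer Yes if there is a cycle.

DFS, tracking each vertex's parent; an edge to a visited non-parent vertex closes a cycle.
Start from mailer:
visit mailer (parent –)
  visit worker (parent mailer)
    worker–mailer: parent, skip
    visit ingest (parent worker)
      ingest–worker: parent, skip
visit web (parent –)
  visit billing (parent web)
    visit cdn (parent billing)
      cdn–billing: parent, skip
    billing–web: parent, skip
visit search (parent –)
  visit api (parent search)
    api–search: parent, skip
    visit cron (parent api)
      visit queue (parent cron)
        queue–cron: parent, skip
      cron–api: parent, skip
      visit metrics (parent cron)
        visit gateway (parent metrics)
          gateway–metrics: parent, skip
        metrics–cron: parent, skip
No non-parent visited neighbor found — the graph is a forest.

No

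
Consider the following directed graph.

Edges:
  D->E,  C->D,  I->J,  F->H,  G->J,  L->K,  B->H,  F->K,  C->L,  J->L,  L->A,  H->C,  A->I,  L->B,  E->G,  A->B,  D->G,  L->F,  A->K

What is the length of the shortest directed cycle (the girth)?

For each vertex v, BFS finds the shortest path from v back to v.
The shortest such closed walk is C → L → F → H → C, length 4.

4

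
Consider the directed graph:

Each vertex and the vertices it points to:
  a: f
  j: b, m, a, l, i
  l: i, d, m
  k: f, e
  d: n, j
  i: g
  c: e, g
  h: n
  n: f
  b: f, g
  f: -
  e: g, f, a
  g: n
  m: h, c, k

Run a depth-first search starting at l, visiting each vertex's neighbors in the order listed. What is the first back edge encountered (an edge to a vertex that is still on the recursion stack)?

DFS from l (visiting each vertex's neighbors in the order listed); mark gray on enter, black on exit:
l gray
  i gray
    g gray
      n gray
        f gray
        f black
      n black
    g black
  i black
  d gray
    d→n: n black — skip
    j gray
      b gray
        b→f: f black — skip
        b→g: g black — skip
      b black
      m gray
        h gray
          h→n: n black — skip
        h black
        c gray
          e gray
            e→g: g black — skip
            e→f: f black — skip
            a gray
              a→f: f black — skip
            a black
          e black
          c→g: g black — skip
        c black
        k gray
          k→f: f black — skip
          k→e: e black — skip
        k black
      m black
      j→a: a black — skip
      j→l: l is gray → back edge
First back edge: j → l.

j->l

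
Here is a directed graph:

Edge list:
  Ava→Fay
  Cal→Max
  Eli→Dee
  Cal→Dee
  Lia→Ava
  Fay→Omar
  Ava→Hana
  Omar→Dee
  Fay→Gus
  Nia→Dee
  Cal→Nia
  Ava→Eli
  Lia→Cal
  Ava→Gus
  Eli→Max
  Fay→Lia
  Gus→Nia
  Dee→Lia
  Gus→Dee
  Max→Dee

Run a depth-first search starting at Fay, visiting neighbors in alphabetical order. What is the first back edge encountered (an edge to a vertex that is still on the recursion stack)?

DFS from Fay (visiting neighbors in alphabetical order); mark gray on enter, black on exit:
Fay gray
  Gus gray
    Dee gray
      Lia gray
        Ava gray
          Eli gray
            Eli→Dee: Dee is gray → back edge
First back edge: Eli → Dee.

Eli→Dee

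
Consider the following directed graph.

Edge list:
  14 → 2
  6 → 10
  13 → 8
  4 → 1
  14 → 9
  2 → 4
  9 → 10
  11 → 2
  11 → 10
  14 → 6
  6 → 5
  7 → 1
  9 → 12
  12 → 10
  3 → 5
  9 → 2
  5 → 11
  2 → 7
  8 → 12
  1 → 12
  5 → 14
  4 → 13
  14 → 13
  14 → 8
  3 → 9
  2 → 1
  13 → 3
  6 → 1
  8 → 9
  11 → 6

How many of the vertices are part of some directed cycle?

A vertex is on a directed cycle iff it belongs to a strongly connected component of size ≥ 2 (or has a self-loop).
The vertices on cycles are {2, 3, 4, 5, 6, 8, 9, 11, 13, 14} — 10 in total.

10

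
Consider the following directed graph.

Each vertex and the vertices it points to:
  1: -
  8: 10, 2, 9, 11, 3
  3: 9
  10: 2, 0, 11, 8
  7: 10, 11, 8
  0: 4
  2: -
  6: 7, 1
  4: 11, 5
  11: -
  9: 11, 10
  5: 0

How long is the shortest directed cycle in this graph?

For each vertex v, BFS finds the shortest path from v back to v.
The shortest such closed walk is 8 → 10 → 8, length 2.

2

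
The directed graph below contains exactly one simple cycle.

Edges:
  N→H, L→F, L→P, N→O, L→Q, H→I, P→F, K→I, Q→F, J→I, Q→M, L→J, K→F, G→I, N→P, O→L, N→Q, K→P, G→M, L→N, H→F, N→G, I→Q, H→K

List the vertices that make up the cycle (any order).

L, N, O

DFS with gray/black marking from O:
O gray
  L gray
    N gray
      N→O: O is gray → back edge
Back edge closes the cycle O → L → N → O; its vertices are {L, N, O}.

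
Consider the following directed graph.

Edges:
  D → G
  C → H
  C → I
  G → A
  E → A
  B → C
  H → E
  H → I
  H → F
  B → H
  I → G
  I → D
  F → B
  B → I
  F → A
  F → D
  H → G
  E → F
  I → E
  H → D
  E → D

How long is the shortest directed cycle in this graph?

3

For each vertex v, BFS finds the shortest path from v back to v.
The shortest such closed walk is B → H → F → B, length 3.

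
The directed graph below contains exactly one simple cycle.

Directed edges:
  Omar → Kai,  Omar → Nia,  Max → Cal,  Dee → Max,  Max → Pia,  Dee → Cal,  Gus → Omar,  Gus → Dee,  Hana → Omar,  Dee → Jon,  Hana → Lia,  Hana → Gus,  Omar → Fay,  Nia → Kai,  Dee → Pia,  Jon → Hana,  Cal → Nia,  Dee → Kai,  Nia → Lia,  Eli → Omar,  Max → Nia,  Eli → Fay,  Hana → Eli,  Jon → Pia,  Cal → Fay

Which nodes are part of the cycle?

Dee, Gus, Jon, Hana

DFS with gray/black marking from Jon:
Jon gray
  Pia gray
  Pia black
  Hana gray
    Eli gray
      Omar gray
        Kai gray
        Kai black
        Fay gray
        Fay black
        Nia gray
          Nia→Kai: Kai black — skip
          Lia gray
          Lia black
        Nia black
      Omar black
      Eli→Fay: Fay black — skip
    Eli black
    Gus gray
      Dee gray
        Cal gray
          Cal→Nia: Nia black — skip
          Cal→Fay: Fay black — skip
        Cal black
        Dee→Kai: Kai black — skip
        Dee→Jon: Jon is gray → back edge
Back edge closes the cycle Jon → Hana → Gus → Dee → Jon; its vertices are {Dee, Gus, Jon, Hana}.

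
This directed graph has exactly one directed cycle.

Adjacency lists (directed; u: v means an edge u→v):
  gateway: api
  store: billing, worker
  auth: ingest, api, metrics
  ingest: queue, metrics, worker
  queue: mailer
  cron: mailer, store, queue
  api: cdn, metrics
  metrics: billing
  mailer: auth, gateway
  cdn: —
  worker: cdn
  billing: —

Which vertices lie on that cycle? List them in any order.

DFS with gray/black marking from mailer:
mailer gray
  auth gray
    ingest gray
      queue gray
        queue→mailer: mailer is gray → back edge
Back edge closes the cycle mailer → auth → ingest → queue → mailer; its vertices are {auth, queue, ingest, mailer}.

auth, queue, ingest, mailer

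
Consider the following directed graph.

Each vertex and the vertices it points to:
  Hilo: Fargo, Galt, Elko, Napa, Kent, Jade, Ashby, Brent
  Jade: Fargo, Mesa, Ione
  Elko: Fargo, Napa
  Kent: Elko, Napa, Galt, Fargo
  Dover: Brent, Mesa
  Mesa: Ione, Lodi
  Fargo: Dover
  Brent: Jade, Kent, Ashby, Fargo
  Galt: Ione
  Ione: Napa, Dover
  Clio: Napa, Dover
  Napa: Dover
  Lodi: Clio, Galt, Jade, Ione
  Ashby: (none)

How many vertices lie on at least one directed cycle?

12

A vertex is on a directed cycle iff it belongs to a strongly connected component of size ≥ 2 (or has a self-loop).
The vertices on cycles are {Clio, Elko, Galt, Ione, Jade, Kent, Lodi, Mesa, Napa, Brent, Dover, Fargo} — 12 in total.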